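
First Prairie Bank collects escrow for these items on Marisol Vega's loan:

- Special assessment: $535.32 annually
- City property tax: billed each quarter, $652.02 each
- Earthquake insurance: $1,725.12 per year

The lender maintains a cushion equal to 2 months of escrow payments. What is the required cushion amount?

Special assessment = $535.32 annually
City property tax = $652.02 × 4 = $2,608.08 annually
Earthquake insurance = $1,725.12 annually
Total per year = $535.32 + $2,608.08 + $1,725.12 = $4,868.52
Monthly = $4,868.52 ÷ 12 = $405.71
Reserve = 2 × $405.71 = $811.42

$811.42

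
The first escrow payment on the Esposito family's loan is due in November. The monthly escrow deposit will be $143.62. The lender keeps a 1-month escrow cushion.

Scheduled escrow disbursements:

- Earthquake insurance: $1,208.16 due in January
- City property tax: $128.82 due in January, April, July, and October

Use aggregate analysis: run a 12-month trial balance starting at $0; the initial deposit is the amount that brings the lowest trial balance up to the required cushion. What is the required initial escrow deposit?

$1,049.74

Cushion = 1 × $143.62 = $143.62
Trial balance (start $0, +$143.62 each month, − disbursements):
  Nov: +$143.62 → $143.62
  Dec: +$143.62 → $287.24
  Jan: +$143.62 − $1,336.98 → -$906.12
  Feb: +$143.62 → -$762.50
  Mar: +$143.62 → -$618.88
  Apr: +$143.62 − $128.82 → -$604.08
  May: +$143.62 → -$460.46
  Jun: +$143.62 → -$316.84
  Jul: +$143.62 − $128.82 → -$302.04
  Aug: +$143.62 → -$158.42
  Sep: +$143.62 → -$14.80
  Oct: +$143.62 − $128.82 → $0.00
Lowest trial balance = -$906.12 (Jan)
Initial deposit = cushion − low point = $143.62 − (-$906.12) = $1,049.74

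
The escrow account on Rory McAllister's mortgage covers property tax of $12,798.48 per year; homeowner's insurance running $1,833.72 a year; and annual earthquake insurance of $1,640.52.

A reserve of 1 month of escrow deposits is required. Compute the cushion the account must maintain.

Property tax: $12,798.48/yr
Homeowner's insurance: $1,833.72/yr
Earthquake insurance: $1,640.52/yr
Total per year = $12,798.48 + $1,833.72 + $1,640.52 = $16,272.72
Monthly escrow = $16,272.72 ÷ 12 = $1,356.06
Reserve = 1 × $1,356.06 = $1,356.06

$1,356.06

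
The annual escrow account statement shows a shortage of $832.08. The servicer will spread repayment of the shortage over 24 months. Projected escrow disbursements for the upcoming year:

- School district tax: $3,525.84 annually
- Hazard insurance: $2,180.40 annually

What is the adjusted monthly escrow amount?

School district tax — $3,525.84
Hazard insurance — $2,180.40
Total per year = $3,525.84 + $2,180.40 = $5,706.24
Per month = $5,706.24 / 12 = $475.52
Monthly shortage recovery: $832.08 ÷ 24 = $34.67
New monthly escrow = $475.52 + $34.67 = $510.19

$510.19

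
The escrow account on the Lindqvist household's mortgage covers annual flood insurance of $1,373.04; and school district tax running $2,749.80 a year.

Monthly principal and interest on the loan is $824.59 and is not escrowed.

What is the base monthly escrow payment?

$343.57

Flood insurance: $1,373.04/yr
School district tax: $2,749.80/yr
Yearly total = $1,373.04 + $2,749.80 = $4,122.84
Monthly escrow = $4,122.84 ÷ 12 = $343.57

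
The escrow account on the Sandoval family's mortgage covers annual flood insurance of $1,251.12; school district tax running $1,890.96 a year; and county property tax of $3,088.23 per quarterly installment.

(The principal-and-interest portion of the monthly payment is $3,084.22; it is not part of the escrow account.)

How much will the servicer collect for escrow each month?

Flood insurance — $1,251.12 annually
School district tax — $1,890.96 annually
County property tax — $3,088.23 × 4 = $12,352.92 annually
Total per year = $1,251.12 + $1,890.96 + $12,352.92 = $15,495.00
Per month = $15,495.00 / 12 = $1,291.25

$1,291.25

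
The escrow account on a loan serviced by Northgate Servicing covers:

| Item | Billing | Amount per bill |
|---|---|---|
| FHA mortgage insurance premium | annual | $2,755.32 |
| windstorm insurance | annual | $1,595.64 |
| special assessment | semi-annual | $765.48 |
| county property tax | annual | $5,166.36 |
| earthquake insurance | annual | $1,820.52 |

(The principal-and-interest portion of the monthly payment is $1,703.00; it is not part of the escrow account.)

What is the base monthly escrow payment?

FHA mortgage insurance premium: $2,755.32 per year
Windstorm insurance: $1,595.64 per year
Special assessment: $765.48 × 2 = $1,530.96 per year
County property tax: $5,166.36 per year
Earthquake insurance: $1,820.52 per year
Combined annual = $2,755.32 + $1,595.64 + $1,530.96 + $5,166.36 + $1,820.52 = $12,868.80
Monthly escrow = $12,868.80 ÷ 12 = $1,072.40

$1,072.40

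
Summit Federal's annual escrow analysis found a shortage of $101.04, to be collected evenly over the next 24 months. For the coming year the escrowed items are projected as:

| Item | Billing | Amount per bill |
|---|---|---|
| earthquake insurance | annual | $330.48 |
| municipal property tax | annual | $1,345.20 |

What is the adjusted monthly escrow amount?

Earthquake insurance: $330.48
Municipal property tax: $1,345.20
Total per year = $330.48 + $1,345.20 = $1,675.68
Monthly escrow = $1,675.68 / 12 = $139.64
Monthly shortage recovery: $101.04 ÷ 24 = $4.21
Adjusted monthly = $139.64 + $4.21 = $143.85

$143.85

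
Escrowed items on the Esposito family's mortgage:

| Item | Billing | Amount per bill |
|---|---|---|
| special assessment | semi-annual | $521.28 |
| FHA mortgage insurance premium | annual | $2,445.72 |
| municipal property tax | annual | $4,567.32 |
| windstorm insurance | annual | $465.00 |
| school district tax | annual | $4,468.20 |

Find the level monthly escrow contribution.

$1,082.40

Special assessment — $521.28 × 2 = $1,042.56/yr
FHA mortgage insurance premium — $2,445.72/yr
Municipal property tax — $4,567.32/yr
Windstorm insurance — $465.00/yr
School district tax — $4,468.20/yr
Total per year = $12,988.80
Monthly escrow = $12,988.80 ÷ 12 = $1,082.40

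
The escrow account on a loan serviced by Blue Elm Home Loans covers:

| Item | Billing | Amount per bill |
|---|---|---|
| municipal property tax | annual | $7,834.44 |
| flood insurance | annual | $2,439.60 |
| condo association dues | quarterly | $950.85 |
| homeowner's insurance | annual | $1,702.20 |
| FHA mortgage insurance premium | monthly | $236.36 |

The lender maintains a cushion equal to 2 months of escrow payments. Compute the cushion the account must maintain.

Municipal property tax: $7,834.44
Flood insurance: $2,439.60
Condo association dues: $950.85 × 4 = $3,803.40
Homeowner's insurance: $1,702.20
FHA mortgage insurance premium: $236.36 × 12 = $2,836.32
Annual escrow total = $7,834.44 + $2,439.60 + $3,803.40 + $1,702.20 + $2,836.32 = $18,615.96
Monthly escrow = $18,615.96 / 12 = $1,551.33
Required cushion = 2 × $1,551.33 = $3,102.66

$3,102.66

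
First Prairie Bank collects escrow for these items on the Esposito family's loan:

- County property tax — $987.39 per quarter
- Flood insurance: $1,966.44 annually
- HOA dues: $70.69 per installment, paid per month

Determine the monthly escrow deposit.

$563.69

County property tax = $987.39 × 4 = $3,949.56 annually
Flood insurance = $1,966.44 annually
HOA dues = $70.69 × 12 = $848.28 annually
Total annual escrow = $6,764.28
Per month = $6,764.28 / 12 = $563.69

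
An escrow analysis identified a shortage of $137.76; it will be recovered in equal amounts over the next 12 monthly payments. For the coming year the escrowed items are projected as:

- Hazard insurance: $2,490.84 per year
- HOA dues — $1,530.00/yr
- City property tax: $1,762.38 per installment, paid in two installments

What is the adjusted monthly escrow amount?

$640.28

Hazard insurance: $2,490.84/yr
HOA dues: $1,530.00/yr
City property tax: $1,762.38 × 2 = $3,524.76/yr
Yearly total = $2,490.84 + $1,530.00 + $3,524.76 = $7,545.60
Base monthly escrow = $7,545.60 / 12 = $628.80
Monthly shortage recovery: $137.76 / 12 = $11.48
New monthly escrow = $628.80 + $11.48 = $640.28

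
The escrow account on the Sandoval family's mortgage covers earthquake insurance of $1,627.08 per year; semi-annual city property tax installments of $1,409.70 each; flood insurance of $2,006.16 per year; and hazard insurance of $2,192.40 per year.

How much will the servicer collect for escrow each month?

$720.42

Earthquake insurance — $1,627.08
City property tax — $1,409.70 × 2 = $2,819.40
Flood insurance — $2,006.16
Hazard insurance — $2,192.40
Total annual escrow = $8,645.04
Monthly escrow = $8,645.04 / 12 = $720.42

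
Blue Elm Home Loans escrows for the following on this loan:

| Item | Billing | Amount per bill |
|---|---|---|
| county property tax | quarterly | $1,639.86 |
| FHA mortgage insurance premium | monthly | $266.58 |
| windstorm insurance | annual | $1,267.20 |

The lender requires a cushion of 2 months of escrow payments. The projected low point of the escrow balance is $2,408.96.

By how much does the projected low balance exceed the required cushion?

County property tax = $1,639.86 × 4 = $6,559.44 annually
FHA mortgage insurance premium = $266.58 × 12 = $3,198.96 annually
Windstorm insurance = $1,267.20 annually
Total annual escrow = $11,025.60
Monthly escrow = $11,025.60 / 12 = $918.80
Cushion = 2 × $918.80 = $1,837.60
Excess over cushion: $2,408.96 − $1,837.60 = $571.36

$571.36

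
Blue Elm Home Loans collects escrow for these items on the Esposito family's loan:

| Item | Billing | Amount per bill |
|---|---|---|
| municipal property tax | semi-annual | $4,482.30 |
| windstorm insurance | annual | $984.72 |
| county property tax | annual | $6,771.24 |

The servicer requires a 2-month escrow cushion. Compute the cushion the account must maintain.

Municipal property tax = $4,482.30 × 2 = $8,964.60
Windstorm insurance = $984.72
County property tax = $6,771.24
Total per year = $8,964.60 + $984.72 + $6,771.24 = $16,720.56
Base monthly escrow = $16,720.56 / 12 = $1,393.38
Required cushion = 2 × $1,393.38 = $2,786.76

$2,786.76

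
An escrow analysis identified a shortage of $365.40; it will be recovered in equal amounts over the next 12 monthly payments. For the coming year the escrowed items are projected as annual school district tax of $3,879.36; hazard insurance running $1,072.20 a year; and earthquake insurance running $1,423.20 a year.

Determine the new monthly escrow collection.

School district tax: $3,879.36
Hazard insurance: $1,072.20
Earthquake insurance: $1,423.20
Total per year = $3,879.36 + $1,072.20 + $1,423.20 = $6,374.76
Base monthly escrow = $6,374.76 / 12 = $531.23
Shortage spread = $365.40 / 12 = $30.45/mo
New monthly escrow = $531.23 + $30.45 = $561.68

$561.68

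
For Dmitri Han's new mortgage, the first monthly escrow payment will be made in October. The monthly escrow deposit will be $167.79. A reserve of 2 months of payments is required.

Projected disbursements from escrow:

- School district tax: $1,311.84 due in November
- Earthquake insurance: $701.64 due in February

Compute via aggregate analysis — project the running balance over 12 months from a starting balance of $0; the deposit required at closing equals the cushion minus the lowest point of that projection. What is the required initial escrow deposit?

Cushion = 2 × $167.79 = $335.58
Trial balance (start $0, +$167.79 each month, − disbursements):
  Oct: +$167.79 → $167.79
  Nov: +$167.79 − $1,311.84 → -$976.26
  Dec: +$167.79 → -$808.47
  Jan: +$167.79 → -$640.68
  Feb: +$167.79 − $701.64 → -$1,174.53
  Mar: +$167.79 → -$1,006.74
  Apr: +$167.79 → -$838.95
  May: +$167.79 → -$671.16
  Jun: +$167.79 → -$503.37
  Jul: +$167.79 → -$335.58
  Aug: +$167.79 → -$167.79
  Sep: +$167.79 → $0.00
Lowest trial balance = -$1,174.53 (Feb)
Initial deposit = cushion − low point = $335.58 − (-$1,174.53) = $1,510.11

$1,510.11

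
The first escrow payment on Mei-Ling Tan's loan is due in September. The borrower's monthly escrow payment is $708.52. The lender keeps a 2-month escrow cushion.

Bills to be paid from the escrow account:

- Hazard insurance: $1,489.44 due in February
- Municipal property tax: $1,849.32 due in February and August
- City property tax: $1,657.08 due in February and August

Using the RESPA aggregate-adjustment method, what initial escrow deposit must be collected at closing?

$2,161.76

Cushion = 2 × $708.52 = $1,417.04
Trial balance (start $0, +$708.52 each month, − disbursements):
  Sep: +$708.52 → $708.52
  Oct: +$708.52 → $1,417.04
  Nov: +$708.52 → $2,125.56
  Dec: +$708.52 → $2,834.08
  Jan: +$708.52 → $3,542.60
  Feb: +$708.52 − $4,995.84 → -$744.72
  Mar: +$708.52 → -$36.20
  Apr: +$708.52 → $672.32
  May: +$708.52 → $1,380.84
  Jun: +$708.52 → $2,089.36
  Jul: +$708.52 → $2,797.88
  Aug: +$708.52 − $3,506.40 → $0.00
Lowest trial balance = -$744.72 (Feb)
Initial deposit = cushion − low point = $1,417.04 − (-$744.72) = $2,161.76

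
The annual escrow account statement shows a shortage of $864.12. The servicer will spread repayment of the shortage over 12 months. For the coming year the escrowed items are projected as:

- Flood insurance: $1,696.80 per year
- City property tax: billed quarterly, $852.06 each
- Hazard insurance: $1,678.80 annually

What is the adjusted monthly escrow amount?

Flood insurance: $1,696.80
City property tax: $852.06 × 4 = $3,408.24
Hazard insurance: $1,678.80
Combined annual = $6,783.84
Per month = $6,783.84 ÷ 12 = $565.32
Shortage spread = $864.12 ÷ 12 = $72.01/mo
Adjusted monthly = $565.32 + $72.01 = $637.33

$637.33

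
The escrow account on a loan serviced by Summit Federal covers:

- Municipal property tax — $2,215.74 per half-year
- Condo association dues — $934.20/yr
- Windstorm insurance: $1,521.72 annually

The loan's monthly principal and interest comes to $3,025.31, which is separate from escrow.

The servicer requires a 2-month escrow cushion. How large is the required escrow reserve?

Municipal property tax = $2,215.74 × 2 = $4,431.48
Condo association dues = $934.20
Windstorm insurance = $1,521.72
Annual escrow total = $6,887.40
Per month = $6,887.40 ÷ 12 = $573.95
Required cushion = 2 × $573.95 = $1,147.90

$1,147.90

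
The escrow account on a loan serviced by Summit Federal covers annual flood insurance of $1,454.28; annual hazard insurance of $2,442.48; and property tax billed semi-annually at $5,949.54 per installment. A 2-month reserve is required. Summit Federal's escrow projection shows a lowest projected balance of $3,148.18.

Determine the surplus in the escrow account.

Flood insurance: $1,454.28 per year
Hazard insurance: $2,442.48 per year
Property tax: $5,949.54 × 2 = $11,899.08 per year
Total per year = $15,795.84
Monthly = $15,795.84 ÷ 12 = $1,316.32
Required reserve = 2 × $1,316.32 = $2,632.64
Excess over cushion: $3,148.18 − $2,632.64 = $515.54

$515.54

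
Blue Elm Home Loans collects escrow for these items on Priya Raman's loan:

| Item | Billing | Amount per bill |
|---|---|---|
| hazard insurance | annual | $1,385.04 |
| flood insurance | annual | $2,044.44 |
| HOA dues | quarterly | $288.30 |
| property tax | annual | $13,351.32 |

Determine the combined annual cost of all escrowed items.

Hazard insurance = $1,385.04 annually
Flood insurance = $2,044.44 annually
HOA dues = $288.30 × 4 = $1,153.20 annually
Property tax = $13,351.32 annually
Yearly total = $1,385.04 + $2,044.44 + $1,153.20 + $13,351.32 = $17,934.00

$17,934.00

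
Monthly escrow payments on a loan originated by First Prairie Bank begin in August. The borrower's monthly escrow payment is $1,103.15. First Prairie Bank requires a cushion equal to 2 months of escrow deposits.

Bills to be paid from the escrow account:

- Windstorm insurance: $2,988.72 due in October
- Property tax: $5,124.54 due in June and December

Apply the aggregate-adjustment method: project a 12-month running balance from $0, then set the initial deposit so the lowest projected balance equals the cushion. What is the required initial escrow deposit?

Cushion = 2 × $1,103.15 = $2,206.30
Trial balance (start $0, +$1,103.15 each month, − disbursements):
  Aug: +$1,103.15 → $1,103.15
  Sep: +$1,103.15 → $2,206.30
  Oct: +$1,103.15 − $2,988.72 → $320.73
  Nov: +$1,103.15 → $1,423.88
  Dec: +$1,103.15 − $5,124.54 → -$2,597.51
  Jan: +$1,103.15 → -$1,494.36
  Feb: +$1,103.15 → -$391.21
  Mar: +$1,103.15 → $711.94
  Apr: +$1,103.15 → $1,815.09
  May: +$1,103.15 → $2,918.24
  Jun: +$1,103.15 − $5,124.54 → -$1,103.15
  Jul: +$1,103.15 → $0.00
Lowest trial balance = -$2,597.51 (Dec)
Initial deposit = cushion − low point = $2,206.30 − (-$2,597.51) = $4,803.81

$4,803.81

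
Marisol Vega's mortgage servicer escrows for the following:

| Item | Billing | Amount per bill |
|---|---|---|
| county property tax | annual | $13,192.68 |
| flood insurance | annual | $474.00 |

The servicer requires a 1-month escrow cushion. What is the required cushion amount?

County property tax = $13,192.68 annually
Flood insurance = $474.00 annually
Total per year = $13,192.68 + $474.00 = $13,666.68
Per month = $13,666.68 ÷ 12 = $1,138.89
Reserve = 1 × $1,138.89 = $1,138.89

$1,138.89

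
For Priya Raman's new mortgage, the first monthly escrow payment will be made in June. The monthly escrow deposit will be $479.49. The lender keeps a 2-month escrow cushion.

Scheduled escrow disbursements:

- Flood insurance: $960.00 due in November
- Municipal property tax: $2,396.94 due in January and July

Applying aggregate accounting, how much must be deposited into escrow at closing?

Cushion = 2 × $479.49 = $958.98
Trial balance (start $0, +$479.49 each month, − disbursements):
  Jun: +$479.49 → $479.49
  Jul: +$479.49 − $2,396.94 → -$1,437.96
  Aug: +$479.49 → -$958.47
  Sep: +$479.49 → -$478.98
  Oct: +$479.49 → $0.51
  Nov: +$479.49 − $960.00 → -$480.00
  Dec: +$479.49 → -$0.51
  Jan: +$479.49 − $2,396.94 → -$1,917.96
  Feb: +$479.49 → -$1,438.47
  Mar: +$479.49 → -$958.98
  Apr: +$479.49 → -$479.49
  May: +$479.49 → $0.00
Lowest trial balance = -$1,917.96 (Jan)
Initial deposit = cushion − low point = $958.98 − (-$1,917.96) = $2,876.94

$2,876.94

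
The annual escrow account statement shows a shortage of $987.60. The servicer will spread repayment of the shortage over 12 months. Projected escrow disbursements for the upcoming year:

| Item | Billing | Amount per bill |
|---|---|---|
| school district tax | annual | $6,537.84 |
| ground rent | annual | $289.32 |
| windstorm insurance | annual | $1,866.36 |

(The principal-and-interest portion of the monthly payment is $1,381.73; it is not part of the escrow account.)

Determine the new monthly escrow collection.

$806.76

School district tax = $6,537.84/yr
Ground rent = $289.32/yr
Windstorm insurance = $1,866.36/yr
Total per year = $6,537.84 + $289.32 + $1,866.36 = $8,693.52
Base monthly escrow = $8,693.52 ÷ 12 = $724.46
Shortage per month = $987.60 / 12 = $82.30
Adjusted monthly = $724.46 + $82.30 = $806.76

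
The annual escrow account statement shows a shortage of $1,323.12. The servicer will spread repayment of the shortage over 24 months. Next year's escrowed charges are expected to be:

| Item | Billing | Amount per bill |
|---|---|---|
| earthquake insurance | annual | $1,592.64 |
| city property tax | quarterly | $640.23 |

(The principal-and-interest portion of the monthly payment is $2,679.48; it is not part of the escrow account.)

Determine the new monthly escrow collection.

Earthquake insurance = $1,592.64/yr
City property tax = $640.23 × 4 = $2,560.92/yr
Annual escrow total = $1,592.64 + $2,560.92 = $4,153.56
Monthly = $4,153.56 / 12 = $346.13
Shortage per month = $1,323.12 ÷ 24 = $55.13
Adjusted monthly = $346.13 + $55.13 = $401.26

$401.26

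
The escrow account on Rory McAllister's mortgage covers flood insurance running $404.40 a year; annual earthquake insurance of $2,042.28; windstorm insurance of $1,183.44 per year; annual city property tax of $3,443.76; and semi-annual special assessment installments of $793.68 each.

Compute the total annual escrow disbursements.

$8,661.24

Flood insurance = $404.40 annually
Earthquake insurance = $2,042.28 annually
Windstorm insurance = $1,183.44 annually
City property tax = $3,443.76 annually
Special assessment = $793.68 × 2 = $1,587.36 annually
Combined annual = $404.40 + $2,042.28 + $1,183.44 + $3,443.76 + $1,587.36 = $8,661.24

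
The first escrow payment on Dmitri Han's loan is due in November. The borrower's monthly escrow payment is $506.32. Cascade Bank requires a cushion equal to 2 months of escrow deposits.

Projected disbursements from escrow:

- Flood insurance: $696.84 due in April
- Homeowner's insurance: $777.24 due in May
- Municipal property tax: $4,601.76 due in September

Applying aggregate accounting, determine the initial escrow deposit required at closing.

$1,518.96

Cushion = 2 × $506.32 = $1,012.64
Trial balance (start $0, +$506.32 each month, − disbursements):
  Nov: +$506.32 → $506.32
  Dec: +$506.32 → $1,012.64
  Jan: +$506.32 → $1,518.96
  Feb: +$506.32 → $2,025.28
  Mar: +$506.32 → $2,531.60
  Apr: +$506.32 − $696.84 → $2,341.08
  May: +$506.32 − $777.24 → $2,070.16
  Jun: +$506.32 → $2,576.48
  Jul: +$506.32 → $3,082.80
  Aug: +$506.32 → $3,589.12
  Sep: +$506.32 − $4,601.76 → -$506.32
  Oct: +$506.32 → $0.00
Lowest trial balance = -$506.32 (Sep)
Initial deposit = cushion − low point = $1,012.64 − (-$506.32) = $1,518.96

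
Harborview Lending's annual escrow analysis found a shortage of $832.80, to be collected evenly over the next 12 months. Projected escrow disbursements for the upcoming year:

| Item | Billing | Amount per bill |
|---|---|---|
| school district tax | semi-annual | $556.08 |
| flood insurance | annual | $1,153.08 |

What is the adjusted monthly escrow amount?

$258.17

School district tax: $556.08 × 2 = $1,112.16 per year
Flood insurance: $1,153.08 per year
Combined annual = $2,265.24
Monthly escrow = $2,265.24 ÷ 12 = $188.77
Shortage per month = $832.80 ÷ 12 = $69.40
New monthly escrow = $188.77 + $69.40 = $258.17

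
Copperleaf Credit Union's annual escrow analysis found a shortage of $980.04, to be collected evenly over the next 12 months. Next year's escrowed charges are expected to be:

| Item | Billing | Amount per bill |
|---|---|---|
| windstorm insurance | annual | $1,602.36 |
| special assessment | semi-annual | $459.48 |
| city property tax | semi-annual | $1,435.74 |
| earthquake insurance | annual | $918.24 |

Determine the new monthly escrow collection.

$607.59

Windstorm insurance — $1,602.36 annually
Special assessment — $459.48 × 2 = $918.96 annually
City property tax — $1,435.74 × 2 = $2,871.48 annually
Earthquake insurance — $918.24 annually
Total per year = $6,311.04
Monthly = $6,311.04 / 12 = $525.92
Monthly shortage recovery: $980.04 / 12 = $81.67
New monthly escrow = $525.92 + $81.67 = $607.59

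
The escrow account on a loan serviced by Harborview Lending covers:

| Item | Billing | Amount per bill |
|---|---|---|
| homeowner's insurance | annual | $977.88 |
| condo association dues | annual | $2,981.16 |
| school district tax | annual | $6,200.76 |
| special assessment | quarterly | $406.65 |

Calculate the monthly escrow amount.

Homeowner's insurance: $977.88 annually
Condo association dues: $2,981.16 annually
School district tax: $6,200.76 annually
Special assessment: $406.65 × 4 = $1,626.60 annually
Combined annual = $11,786.40
Monthly = $11,786.40 ÷ 12 = $982.20

$982.20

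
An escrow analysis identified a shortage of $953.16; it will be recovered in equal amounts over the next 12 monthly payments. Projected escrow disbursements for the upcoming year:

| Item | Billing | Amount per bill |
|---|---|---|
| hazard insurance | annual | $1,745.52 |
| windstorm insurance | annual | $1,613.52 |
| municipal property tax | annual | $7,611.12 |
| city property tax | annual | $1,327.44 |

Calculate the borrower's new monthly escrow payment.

Hazard insurance — $1,745.52/yr
Windstorm insurance — $1,613.52/yr
Municipal property tax — $7,611.12/yr
City property tax — $1,327.44/yr
Total per year = $12,297.60
Base monthly escrow = $12,297.60 / 12 = $1,024.80
Monthly shortage recovery: $953.16 / 12 = $79.43
New monthly escrow = $1,024.80 + $79.43 = $1,104.23

$1,104.23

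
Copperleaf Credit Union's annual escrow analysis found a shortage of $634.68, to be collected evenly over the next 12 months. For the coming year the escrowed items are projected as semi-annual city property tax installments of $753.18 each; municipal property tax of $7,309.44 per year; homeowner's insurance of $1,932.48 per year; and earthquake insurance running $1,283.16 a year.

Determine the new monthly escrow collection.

$1,055.51

City property tax: $753.18 × 2 = $1,506.36/yr
Municipal property tax: $7,309.44/yr
Homeowner's insurance: $1,932.48/yr
Earthquake insurance: $1,283.16/yr
Total per year = $12,031.44
Monthly = $12,031.44 / 12 = $1,002.62
Shortage spread = $634.68 / 12 = $52.89/mo
Adjusted monthly = $1,002.62 + $52.89 = $1,055.51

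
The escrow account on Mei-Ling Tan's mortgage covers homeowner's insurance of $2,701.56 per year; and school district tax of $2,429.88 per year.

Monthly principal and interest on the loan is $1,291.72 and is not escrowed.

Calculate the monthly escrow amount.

Homeowner's insurance = $2,701.56
School district tax = $2,429.88
Total annual escrow = $5,131.44
Per month = $5,131.44 ÷ 12 = $427.62

$427.62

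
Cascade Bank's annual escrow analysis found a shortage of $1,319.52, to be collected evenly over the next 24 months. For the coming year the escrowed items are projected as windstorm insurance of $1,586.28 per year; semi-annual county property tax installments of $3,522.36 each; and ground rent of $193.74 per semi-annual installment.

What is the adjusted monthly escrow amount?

$806.52

Windstorm insurance: $1,586.28/yr
County property tax: $3,522.36 × 2 = $7,044.72/yr
Ground rent: $193.74 × 2 = $387.48/yr
Annual escrow total = $9,018.48
Per month = $9,018.48 / 12 = $751.54
Shortage per month = $1,319.52 / 24 = $54.98
Adjusted monthly = $751.54 + $54.98 = $806.52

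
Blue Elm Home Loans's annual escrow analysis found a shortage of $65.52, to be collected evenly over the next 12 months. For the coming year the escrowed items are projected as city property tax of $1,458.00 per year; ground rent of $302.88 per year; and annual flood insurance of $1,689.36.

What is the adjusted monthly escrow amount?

City property tax: $1,458.00 per year
Ground rent: $302.88 per year
Flood insurance: $1,689.36 per year
Total annual escrow = $3,450.24
Monthly = $3,450.24 ÷ 12 = $287.52
Monthly shortage recovery: $65.52 / 12 = $5.46
Adjusted monthly = $287.52 + $5.46 = $292.98

$292.98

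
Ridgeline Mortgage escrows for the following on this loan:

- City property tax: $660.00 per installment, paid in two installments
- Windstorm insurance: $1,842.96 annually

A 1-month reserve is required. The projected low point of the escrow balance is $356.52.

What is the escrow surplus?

$92.94

City property tax — $660.00 × 2 = $1,320.00 annually
Windstorm insurance — $1,842.96 annually
Combined annual = $1,320.00 + $1,842.96 = $3,162.96
Per month = $3,162.96 ÷ 12 = $263.58
Required cushion = 1 × $263.58 = $263.58
Surplus = $356.52 − $263.58 = $92.94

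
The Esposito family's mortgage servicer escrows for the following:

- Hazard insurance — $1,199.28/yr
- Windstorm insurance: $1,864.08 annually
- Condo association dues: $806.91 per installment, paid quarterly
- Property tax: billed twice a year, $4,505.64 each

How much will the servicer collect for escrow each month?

$1,275.19

Hazard insurance — $1,199.28 annually
Windstorm insurance — $1,864.08 annually
Condo association dues — $806.91 × 4 = $3,227.64 annually
Property tax — $4,505.64 × 2 = $9,011.28 annually
Annual escrow total = $15,302.28
Per month = $15,302.28 / 12 = $1,275.19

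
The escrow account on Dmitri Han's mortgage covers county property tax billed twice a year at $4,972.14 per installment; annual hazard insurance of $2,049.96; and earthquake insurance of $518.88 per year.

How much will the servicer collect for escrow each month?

County property tax: $4,972.14 × 2 = $9,944.28
Hazard insurance: $2,049.96
Earthquake insurance: $518.88
Total per year = $9,944.28 + $2,049.96 + $518.88 = $12,513.12
Monthly = $12,513.12 ÷ 12 = $1,042.76

$1,042.76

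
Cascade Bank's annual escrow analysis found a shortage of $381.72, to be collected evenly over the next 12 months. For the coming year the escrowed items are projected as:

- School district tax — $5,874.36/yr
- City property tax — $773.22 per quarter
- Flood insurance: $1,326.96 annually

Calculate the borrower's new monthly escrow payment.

School district tax — $5,874.36/yr
City property tax — $773.22 × 4 = $3,092.88/yr
Flood insurance — $1,326.96/yr
Annual escrow total = $10,294.20
Monthly = $10,294.20 ÷ 12 = $857.85
Shortage per month = $381.72 / 12 = $31.81
New monthly escrow = $857.85 + $31.81 = $889.66

$889.66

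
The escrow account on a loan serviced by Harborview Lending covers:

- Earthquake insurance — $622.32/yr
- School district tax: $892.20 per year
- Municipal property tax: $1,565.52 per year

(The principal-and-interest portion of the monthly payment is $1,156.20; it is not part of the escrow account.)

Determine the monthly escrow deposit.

Earthquake insurance — $622.32
School district tax — $892.20
Municipal property tax — $1,565.52
Total per year = $622.32 + $892.20 + $1,565.52 = $3,080.04
Monthly escrow = $3,080.04 / 12 = $256.67

$256.67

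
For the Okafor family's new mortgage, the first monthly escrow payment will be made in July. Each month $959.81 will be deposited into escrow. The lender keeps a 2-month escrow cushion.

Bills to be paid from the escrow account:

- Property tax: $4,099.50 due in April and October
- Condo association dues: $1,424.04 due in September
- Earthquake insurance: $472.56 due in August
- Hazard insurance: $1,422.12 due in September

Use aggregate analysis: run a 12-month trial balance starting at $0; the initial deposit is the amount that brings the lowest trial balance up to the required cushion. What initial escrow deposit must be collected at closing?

$5,498.60

Cushion = 2 × $959.81 = $1,919.62
Trial balance (start $0, +$959.81 each month, − disbursements):
  Jul: +$959.81 → $959.81
  Aug: +$959.81 − $472.56 → $1,447.06
  Sep: +$959.81 − $2,846.16 → -$439.29
  Oct: +$959.81 − $4,099.50 → -$3,578.98
  Nov: +$959.81 → -$2,619.17
  Dec: +$959.81 → -$1,659.36
  Jan: +$959.81 → -$699.55
  Feb: +$959.81 → $260.26
  Mar: +$959.81 → $1,220.07
  Apr: +$959.81 − $4,099.50 → -$1,919.62
  May: +$959.81 → -$959.81
  Jun: +$959.81 → $0.00
Lowest trial balance = -$3,578.98 (Oct)
Initial deposit = cushion − low point = $1,919.62 − (-$3,578.98) = $5,498.60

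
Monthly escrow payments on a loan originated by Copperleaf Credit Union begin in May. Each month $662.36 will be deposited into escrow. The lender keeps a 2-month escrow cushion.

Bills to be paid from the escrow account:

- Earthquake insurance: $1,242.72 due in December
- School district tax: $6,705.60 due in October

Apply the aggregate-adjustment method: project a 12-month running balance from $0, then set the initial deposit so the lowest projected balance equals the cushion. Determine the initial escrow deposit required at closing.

Cushion = 2 × $662.36 = $1,324.72
Trial balance (start $0, +$662.36 each month, − disbursements):
  May: +$662.36 → $662.36
  Jun: +$662.36 → $1,324.72
  Jul: +$662.36 → $1,987.08
  Aug: +$662.36 → $2,649.44
  Sep: +$662.36 → $3,311.80
  Oct: +$662.36 − $6,705.60 → -$2,731.44
  Nov: +$662.36 → -$2,069.08
  Dec: +$662.36 − $1,242.72 → -$2,649.44
  Jan: +$662.36 → -$1,987.08
  Feb: +$662.36 → -$1,324.72
  Mar: +$662.36 → -$662.36
  Apr: +$662.36 → $0.00
Lowest trial balance = -$2,731.44 (Oct)
Initial deposit = cushion − low point = $1,324.72 − (-$2,731.44) = $4,056.16

$4,056.16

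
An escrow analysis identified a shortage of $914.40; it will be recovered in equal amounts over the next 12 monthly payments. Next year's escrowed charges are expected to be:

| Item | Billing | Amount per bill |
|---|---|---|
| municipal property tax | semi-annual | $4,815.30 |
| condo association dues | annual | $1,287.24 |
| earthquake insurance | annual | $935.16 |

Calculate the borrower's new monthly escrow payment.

$1,063.95

Municipal property tax — $4,815.30 × 2 = $9,630.60 annually
Condo association dues — $1,287.24 annually
Earthquake insurance — $935.16 annually
Total annual escrow = $9,630.60 + $1,287.24 + $935.16 = $11,853.00
Monthly escrow = $11,853.00 / 12 = $987.75
Monthly shortage recovery: $914.40 ÷ 12 = $76.20
Adjusted monthly = $987.75 + $76.20 = $1,063.95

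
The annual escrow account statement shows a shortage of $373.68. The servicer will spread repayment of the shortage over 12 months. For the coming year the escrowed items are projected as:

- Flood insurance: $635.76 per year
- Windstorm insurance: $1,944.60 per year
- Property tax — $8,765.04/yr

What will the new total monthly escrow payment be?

Flood insurance = $635.76/yr
Windstorm insurance = $1,944.60/yr
Property tax = $8,765.04/yr
Total per year = $635.76 + $1,944.60 + $8,765.04 = $11,345.40
Monthly = $11,345.40 / 12 = $945.45
Shortage spread = $373.68 / 12 = $31.14/mo
New monthly escrow = $945.45 + $31.14 = $976.59

$976.59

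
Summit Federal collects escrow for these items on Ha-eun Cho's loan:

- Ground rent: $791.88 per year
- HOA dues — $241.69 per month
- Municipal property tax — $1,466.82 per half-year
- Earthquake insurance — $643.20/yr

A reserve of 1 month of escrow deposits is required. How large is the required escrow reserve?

Ground rent = $791.88 per year
HOA dues = $241.69 × 12 = $2,900.28 per year
Municipal property tax = $1,466.82 × 2 = $2,933.64 per year
Earthquake insurance = $643.20 per year
Annual escrow total = $7,269.00
Monthly = $7,269.00 ÷ 12 = $605.75
Reserve = 1 × $605.75 = $605.75

$605.75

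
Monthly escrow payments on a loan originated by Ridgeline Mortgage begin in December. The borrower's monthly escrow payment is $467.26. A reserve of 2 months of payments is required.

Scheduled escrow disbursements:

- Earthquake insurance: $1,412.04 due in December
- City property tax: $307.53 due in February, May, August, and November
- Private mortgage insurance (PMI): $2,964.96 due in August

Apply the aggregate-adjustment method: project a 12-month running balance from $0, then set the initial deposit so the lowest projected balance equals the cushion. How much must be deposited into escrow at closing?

Cushion = 2 × $467.26 = $934.52
Trial balance (start $0, +$467.26 each month, − disbursements):
  Dec: +$467.26 − $1,412.04 → -$944.78
  Jan: +$467.26 → -$477.52
  Feb: +$467.26 − $307.53 → -$317.79
  Mar: +$467.26 → $149.47
  Apr: +$467.26 → $616.73
  May: +$467.26 − $307.53 → $776.46
  Jun: +$467.26 → $1,243.72
  Jul: +$467.26 → $1,710.98
  Aug: +$467.26 − $3,272.49 → -$1,094.25
  Sep: +$467.26 → -$626.99
  Oct: +$467.26 → -$159.73
  Nov: +$467.26 − $307.53 → $0.00
Lowest trial balance = -$1,094.25 (Aug)
Initial deposit = cushion − low point = $934.52 − (-$1,094.25) = $2,028.77

$2,028.77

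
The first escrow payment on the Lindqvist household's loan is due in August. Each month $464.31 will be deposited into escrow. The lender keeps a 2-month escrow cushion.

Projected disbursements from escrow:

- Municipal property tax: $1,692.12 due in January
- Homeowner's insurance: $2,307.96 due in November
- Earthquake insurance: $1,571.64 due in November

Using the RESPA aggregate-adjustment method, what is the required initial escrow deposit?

Cushion = 2 × $464.31 = $928.62
Trial balance (start $0, +$464.31 each month, − disbursements):
  Aug: +$464.31 → $464.31
  Sep: +$464.31 → $928.62
  Oct: +$464.31 → $1,392.93
  Nov: +$464.31 − $3,879.60 → -$2,022.36
  Dec: +$464.31 → -$1,558.05
  Jan: +$464.31 − $1,692.12 → -$2,785.86
  Feb: +$464.31 → -$2,321.55
  Mar: +$464.31 → -$1,857.24
  Apr: +$464.31 → -$1,392.93
  May: +$464.31 → -$928.62
  Jun: +$464.31 → -$464.31
  Jul: +$464.31 → $0.00
Lowest trial balance = -$2,785.86 (Jan)
Initial deposit = cushion − low point = $928.62 − (-$2,785.86) = $3,714.48

$3,714.48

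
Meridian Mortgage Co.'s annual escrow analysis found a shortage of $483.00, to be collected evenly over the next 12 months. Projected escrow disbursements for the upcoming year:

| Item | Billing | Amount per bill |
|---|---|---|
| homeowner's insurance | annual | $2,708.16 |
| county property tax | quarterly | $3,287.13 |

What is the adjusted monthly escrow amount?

Homeowner's insurance = $2,708.16 per year
County property tax = $3,287.13 × 4 = $13,148.52 per year
Total per year = $15,856.68
Monthly = $15,856.68 / 12 = $1,321.39
Shortage per month = $483.00 ÷ 12 = $40.25
Adjusted monthly = $1,321.39 + $40.25 = $1,361.64

$1,361.64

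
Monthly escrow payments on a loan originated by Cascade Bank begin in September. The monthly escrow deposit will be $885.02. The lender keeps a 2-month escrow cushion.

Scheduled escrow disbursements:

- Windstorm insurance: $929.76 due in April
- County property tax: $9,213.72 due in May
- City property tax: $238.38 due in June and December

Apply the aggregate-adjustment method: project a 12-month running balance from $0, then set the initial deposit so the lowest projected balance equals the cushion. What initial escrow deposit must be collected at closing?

$4,186.72

Cushion = 2 × $885.02 = $1,770.04
Trial balance (start $0, +$885.02 each month, − disbursements):
  Sep: +$885.02 → $885.02
  Oct: +$885.02 → $1,770.04
  Nov: +$885.02 → $2,655.06
  Dec: +$885.02 − $238.38 → $3,301.70
  Jan: +$885.02 → $4,186.72
  Feb: +$885.02 → $5,071.74
  Mar: +$885.02 → $5,956.76
  Apr: +$885.02 − $929.76 → $5,912.02
  May: +$885.02 − $9,213.72 → -$2,416.68
  Jun: +$885.02 − $238.38 → -$1,770.04
  Jul: +$885.02 → -$885.02
  Aug: +$885.02 → $0.00
Lowest trial balance = -$2,416.68 (May)
Initial deposit = cushion − low point = $1,770.04 − (-$2,416.68) = $4,186.72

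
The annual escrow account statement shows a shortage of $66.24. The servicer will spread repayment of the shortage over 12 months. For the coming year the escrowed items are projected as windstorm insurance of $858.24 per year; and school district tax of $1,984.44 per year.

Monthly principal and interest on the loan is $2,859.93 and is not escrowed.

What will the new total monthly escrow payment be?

$242.41

Windstorm insurance — $858.24 annually
School district tax — $1,984.44 annually
Yearly total = $858.24 + $1,984.44 = $2,842.68
Per month = $2,842.68 ÷ 12 = $236.89
Monthly shortage recovery: $66.24 / 12 = $5.52
New monthly escrow = $236.89 + $5.52 = $242.41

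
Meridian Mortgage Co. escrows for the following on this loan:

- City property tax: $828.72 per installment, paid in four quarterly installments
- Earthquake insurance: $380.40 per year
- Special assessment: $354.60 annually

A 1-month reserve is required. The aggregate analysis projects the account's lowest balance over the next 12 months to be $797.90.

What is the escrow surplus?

City property tax: $828.72 × 4 = $3,314.88
Earthquake insurance: $380.40
Special assessment: $354.60
Total per year = $4,049.88
Monthly escrow = $4,049.88 ÷ 12 = $337.49
Required cushion = 1 × $337.49 = $337.49
Excess over cushion: $797.90 − $337.49 = $460.41

$460.41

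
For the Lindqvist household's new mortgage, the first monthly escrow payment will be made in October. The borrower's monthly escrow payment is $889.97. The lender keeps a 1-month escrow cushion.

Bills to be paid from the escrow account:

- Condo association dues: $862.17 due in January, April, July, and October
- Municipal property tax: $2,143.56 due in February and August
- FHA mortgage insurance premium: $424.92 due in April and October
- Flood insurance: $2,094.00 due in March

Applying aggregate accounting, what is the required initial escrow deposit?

$2,334.09

Cushion = 1 × $889.97 = $889.97
Trial balance (start $0, +$889.97 each month, − disbursements):
  Oct: +$889.97 − $1,287.09 → -$397.12
  Nov: +$889.97 → $492.85
  Dec: +$889.97 → $1,382.82
  Jan: +$889.97 − $862.17 → $1,410.62
  Feb: +$889.97 − $2,143.56 → $157.03
  Mar: +$889.97 − $2,094.00 → -$1,047.00
  Apr: +$889.97 − $1,287.09 → -$1,444.12
  May: +$889.97 → -$554.15
  Jun: +$889.97 → $335.82
  Jul: +$889.97 − $862.17 → $363.62
  Aug: +$889.97 − $2,143.56 → -$889.97
  Sep: +$889.97 → $0.00
Lowest trial balance = -$1,444.12 (Apr)
Initial deposit = cushion − low point = $889.97 − (-$1,444.12) = $2,334.09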